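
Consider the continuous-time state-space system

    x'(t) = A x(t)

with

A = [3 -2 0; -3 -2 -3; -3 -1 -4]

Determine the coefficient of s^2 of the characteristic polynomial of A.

Expand det(sI - A) for the 3×3 matrix.
p(s) = s^3 + 3s^2 - 19s - 21.
(Check: constant term = det(-A) = (-1)^3 det A = -21; coefficient of s^2 = -tr A = 3.)
The coefficient of s^2 is 3.

3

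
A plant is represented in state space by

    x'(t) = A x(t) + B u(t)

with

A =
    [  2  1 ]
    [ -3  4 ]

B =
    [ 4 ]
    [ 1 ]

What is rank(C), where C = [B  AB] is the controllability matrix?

2

AB = [[9], [-8]]
Controllability matrix C = [B  AB] = [[4, 9], [1, -8]]
det(C) = 4·(-8) - 9·1 = -32 - 9 = -41 ≠ 0, so rank(C) = 2.
rank(C) = 2 = n, so the pair (A, B) is completely controllable.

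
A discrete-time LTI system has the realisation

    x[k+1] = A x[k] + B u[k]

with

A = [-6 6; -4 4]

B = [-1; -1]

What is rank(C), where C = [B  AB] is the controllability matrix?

AB = [[0], [0]]
Controllability matrix C = [B  AB] = [[-1, 0], [-1, 0]]
Every column of C is a scalar multiple of column 1 = [-1, -1] (multipliers 1, 0), so the columns span a one-dimensional space.
C ≠ 0, hence rank(C) = 1.
rank(C) = 1 < n = 2, so the pair (A, B) is not completely controllable.

1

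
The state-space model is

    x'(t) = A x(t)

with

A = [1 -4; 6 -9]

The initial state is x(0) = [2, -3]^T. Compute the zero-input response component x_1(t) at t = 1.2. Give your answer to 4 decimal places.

0.3031

det(sI - A) = s^2 - (tr A)s + det A, with tr A = 1 + (-9) = -8 and det A = 1·(-9) - (-4)·6 = -9 - (-24) = 15.
So p(s) = det(sI - A) = s^2 + 8s + 15.
Factor s^2 + 8s + 15: two numbers with sum -8 and product 15 are -3 and -5, so s^2 + 8s + 15 = (s + 3)(s + 5).
Hence p(s) = (s + 3) (s + 5), with roots -5, -3.
The eigenvalues -5, -3 are distinct and real, so A is diagonalisable and x(t) = e^{At} x(0) = V diag(e^{λ_i t}) V^{-1} x(0), where the columns of V are the eigenvectors.
λ = -5: A - (-5)I = [[6, -4], [6, -4]]. Row 1 gives 6·v1 + (-4)·v2 = 0, so take v_1 = [-2, -3]^T.
λ = -3: A - (-3)I = [[4, -4], [6, -6]]. Row 1 gives 4·v1 + (-4)·v2 = 0, so take v_2 = [-1, -1]^T.
V = [v_1 v_2] = [[-2, -1], [-3, -1]] has det V = -1, so V^{-1} = adj(V)/det V = [[1, -1], [-3, 2]].
Modal coordinates z(0) = V^{-1} x(0): 1·2 + (-1)·(-3) = 5; (-3)·2 + 2·(-3) = -12; so z(0) = [5, -12]^T.
x_1(t) = Σ_i (v_i)_1 · z_i(0) · e^{λ_i t} (row 1 of V times the modal terms).
x_1(1.2) = (-2)·5·e^{-5·1.2} + (-1)·(-12)·e^{-3·1.2} = (-10)·0.002479 + 12·0.027324 = 0.3031.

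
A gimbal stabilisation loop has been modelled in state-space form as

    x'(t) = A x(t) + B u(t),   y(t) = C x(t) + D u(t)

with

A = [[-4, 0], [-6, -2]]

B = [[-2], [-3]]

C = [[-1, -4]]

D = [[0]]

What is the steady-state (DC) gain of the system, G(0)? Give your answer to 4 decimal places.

G(0) = C(-A)^{-1}B + D = -C A^{-1} B + D.
det A = 8, so A^{-1} = (1/8)·adj(A) = [[-1/4, 0], [3/4, -1/2]]
A^{-1} B = [1/2, 0]^T
C A^{-1} B = -1/2
G(0) = D - C A^{-1} B = 0 - (-1/2) = 1/2 ≈ 0.5000

0.5000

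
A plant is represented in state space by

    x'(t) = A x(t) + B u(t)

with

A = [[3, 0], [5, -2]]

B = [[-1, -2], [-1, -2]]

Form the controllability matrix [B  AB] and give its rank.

AB = [[-3, -6], [-3, -6]]
Controllability matrix C = [B  AB] = [[-1, -2, -3, -6], [-1, -2, -3, -6]]
Every column of C is a scalar multiple of column 1 = [-1, -1] (multipliers 1, 2, 3, 6), so the columns span a one-dimensional space.
C ≠ 0, hence rank(C) = 1.
rank(C) = 1 < n = 2, so the pair (A, B) is not completely controllable.

1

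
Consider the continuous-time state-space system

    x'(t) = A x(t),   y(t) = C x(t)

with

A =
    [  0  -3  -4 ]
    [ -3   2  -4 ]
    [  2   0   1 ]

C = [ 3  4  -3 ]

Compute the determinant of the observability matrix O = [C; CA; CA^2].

18242

CA = [[-18, -1, -31]]
CA^2 = [[-59, 52, 45]]
Observability matrix O = [C; CA; CA^2] = [[3, 4, -3], [-18, -1, -31], [-59, 52, 45]]
Expanding along the first row, det(O) = 3·((-1)·45 - (-31)·52) - 4·((-18)·45 - (-31)·(-59)) + (-3)·((-18)·52 - (-1)·(-59)) = 3·1567 - 4·(-2639) + (-3)·(-995) = 18242
Since det(O) ≠ 0, rank(O) = 3 and the system is completely observable.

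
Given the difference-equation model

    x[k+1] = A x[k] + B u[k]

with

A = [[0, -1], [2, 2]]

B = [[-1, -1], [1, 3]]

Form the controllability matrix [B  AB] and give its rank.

AB = [[-1, -3], [0, 4]]
Controllability matrix C = [B  AB] = [[-1, -1, -1, -3], [1, 3, 0, 4]]
Take the 2×2 submatrix of C formed by columns 1, 2: [[-1, -1], [1, 3]]. Its determinant is (-1)·3 - (-1)·1 = -3 - (-1) = -2 ≠ 0.
So rank(C) ≥ 2; since C has 2 rows, rank(C) = 2.
rank(C) = 2 = n, so the pair (A, B) is completely controllable.

2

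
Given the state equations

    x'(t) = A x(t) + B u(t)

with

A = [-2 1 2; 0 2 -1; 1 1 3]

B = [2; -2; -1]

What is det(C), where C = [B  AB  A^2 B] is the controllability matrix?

419

AB = [[-8], [-3], [-3]]
A^2B = [[7], [-3], [-20]]
Controllability matrix C = [B  AB  A^2B] = [[2, -8, 7], [-2, -3, -3], [-1, -3, -20]]
Expanding along the first row, det(C) = 2·((-3)·(-20) - (-3)·(-3)) - (-8)·((-2)·(-20) - (-3)·(-1)) + 7·((-2)·(-3) - (-3)·(-1)) = 2·51 - (-8)·37 + 7·3 = 419
Since det(C) ≠ 0, rank(C) = 3 and the system is completely controllable.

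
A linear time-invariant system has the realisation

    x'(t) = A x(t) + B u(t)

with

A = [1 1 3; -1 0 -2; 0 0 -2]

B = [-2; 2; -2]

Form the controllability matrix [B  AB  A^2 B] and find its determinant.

AB = [[-6], [6], [4]]
A^2B = [[12], [-2], [-8]]
Controllability matrix C = [B  AB  A^2B] = [[-2, -6, 12], [2, 6, -2], [-2, 4, -8]]
Expanding along the first row, det(C) = (-2)·(6·(-8) - (-2)·4) - (-6)·(2·(-8) - (-2)·(-2)) + 12·(2·4 - 6·(-2)) = (-2)·(-40) - (-6)·(-20) + 12·20 = 200
Since det(C) ≠ 0, rank(C) = 3 and the system is completely controllable.

200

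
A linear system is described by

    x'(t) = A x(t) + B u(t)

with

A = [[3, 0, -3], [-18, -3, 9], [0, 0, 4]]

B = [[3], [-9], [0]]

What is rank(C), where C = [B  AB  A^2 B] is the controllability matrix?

1

AB = [[9], [-27], [0]]
A^2B = [[27], [-81], [0]]
Controllability matrix C = [B  AB  A^2B] = [[3, 9, 27], [-9, -27, -81], [0, 0, 0]]
Every column of C is a scalar multiple of column 1 = [3, -9, 0] (multipliers 1, 3, 9), so the columns span a one-dimensional space.
C ≠ 0, hence rank(C) = 1.
rank(C) = 1 < n = 3, so the pair (A, B) is not completely controllable.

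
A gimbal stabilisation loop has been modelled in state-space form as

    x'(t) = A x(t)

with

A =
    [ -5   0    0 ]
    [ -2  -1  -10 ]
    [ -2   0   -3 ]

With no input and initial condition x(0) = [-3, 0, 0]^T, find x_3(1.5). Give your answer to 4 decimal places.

det(sI - A) = s^3 - (tr A)s^2 + (M11 + M22 + M33)s - det A, where Mii is the 2×2 principal minor of A obtained by deleting row i and column i.
tr A = (-5) + (-1) + (-3) = -9; M11 = (-1)·(-3) - (-10)·0 = 3 - 0 = 3; M22 = (-5)·(-3) - 0·(-2) = 15 - 0 = 15; M33 = (-5)·(-1) - 0·(-2) = 5 - 0 = 5; sum of minors = 23.
det A = (-5)·((-1)·(-3) - (-10)·0) - 0·((-2)·(-3) - (-10)·(-2)) + 0·((-2)·0 - (-1)·(-2)) = (-5)·3 - 0·(-14) + 0·(-2) = -15.
So p(s) = det(sI - A) = s^3 + 9s^2 + 23s + 15.
Rational-root test: any integer root divides 15. Testing small divisors, s = -1 works: p(-1) = -1 + 9 + (-23) + 15 = 0, so (s + 1) is a factor.
Dividing, p(s) = (s + 1)(s^2 + 8s + 15).
Factor s^2 + 8s + 15: two numbers with sum -8 and product 15 are -3 and -5, so s^2 + 8s + 15 = (s + 3)(s + 5).
Hence p(s) = (s + 1) (s + 3) (s + 5), with roots -5, -3, -1.
The eigenvalues -5, -3, -1 are distinct and real, so A is diagonalisable and x(t) = e^{At} x(0) = V diag(e^{λ_i t}) V^{-1} x(0), where the columns of V are the eigenvectors.
λ = -5: A - (-5)I = [[0, 0, 0], [-2, 4, -10], [-2, 0, 2]]. v must be orthogonal to every row; (row 2) × (row 3) = [8, 24, 8], so take v_1 = [-1, -3, -1]^T.
λ = -3: A - (-3)I = [[-2, 0, 0], [-2, 2, -10], [-2, 0, 0]]. v must be orthogonal to every row; (row 1) × (row 2) = [0, -20, -4], so take v_2 = [0, -5, -1]^T.
λ = -1: A - (-1)I = [[-4, 0, 0], [-2, 0, -10], [-2, 0, -2]]. v must be orthogonal to every row; (row 1) × (row 2) = [0, -40, 0], so take v_3 = [0, 1, 0]^T.
V = [v_1 v_2 v_3] = [[-1, 0, 0], [-3, -5, 1], [-1, -1, 0]] has det V = -1, so V^{-1} = adj(V)/det V = [[-1, 0, 0], [1, 0, -1], [2, 1, -5]].
Modal coordinates z(0) = V^{-1} x(0): (-1)·(-3) + 0·0 + 0·0 = 3; 1·(-3) + 0·0 + (-1)·0 = -3; 2·(-3) + 1·0 + (-5)·0 = -6; so z(0) = [3, -3, -6]^T.
x_3(t) = Σ_i (v_i)_3 · z_i(0) · e^{λ_i t} (row 3 of V times the modal terms).
x_3(1.5) = (-1)·3·e^{-5·1.5} + (-1)·(-3)·e^{-3·1.5} + 0·(-6)·e^{-1·1.5} = (-3)·0.000553 + 3·0.011109 + 0·0.223130 = 0.0317.

0.0317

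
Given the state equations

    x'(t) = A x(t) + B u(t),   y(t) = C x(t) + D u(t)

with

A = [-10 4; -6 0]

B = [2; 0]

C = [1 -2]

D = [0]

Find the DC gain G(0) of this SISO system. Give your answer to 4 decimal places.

1.0000

G(0) = C(-A)^{-1}B + D = -C A^{-1} B + D.
det A = 24, so A^{-1} = (1/24)·adj(A) = [[0, -1/6], [1/4, -5/12]]
A^{-1} B = [0, 1/2]^T
C A^{-1} B = -1
G(0) = D - C A^{-1} B = 0 - (-1) = 1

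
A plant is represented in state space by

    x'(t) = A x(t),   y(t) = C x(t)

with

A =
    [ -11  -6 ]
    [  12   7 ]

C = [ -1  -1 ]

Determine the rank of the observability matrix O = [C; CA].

CA = [[-1, -1]]
Observability matrix O = [C; CA] = [[-1, -1], [-1, -1]]
Every row of O is a scalar multiple of row 1 = [-1, -1] (multipliers 1, 1), so the rows span a one-dimensional space.
O ≠ 0, hence rank(O) = 1.
rank(O) = 1 < n = 2, so the pair (A, C) is not completely observable.

1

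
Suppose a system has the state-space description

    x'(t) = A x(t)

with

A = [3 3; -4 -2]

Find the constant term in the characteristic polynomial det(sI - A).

For a 2×2 matrix, det(sI - A) = s^2 - (tr A)s + det A.
tr A = 1, det A = 6.
So p(s) = s^2 - s + 6.
The constant term is 6.

6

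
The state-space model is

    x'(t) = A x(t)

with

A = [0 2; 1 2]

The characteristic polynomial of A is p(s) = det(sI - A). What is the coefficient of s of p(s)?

-2

For a 2×2 matrix, det(sI - A) = s^2 - (tr A)s + det A.
tr A = 2, det A = -2.
So p(s) = s^2 - 2s - 2.
The coefficient of s is -2.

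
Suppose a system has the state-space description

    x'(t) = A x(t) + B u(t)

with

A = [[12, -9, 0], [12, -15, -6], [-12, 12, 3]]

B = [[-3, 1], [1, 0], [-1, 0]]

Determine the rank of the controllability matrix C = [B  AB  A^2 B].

2

AB = [[-45, 12], [-45, 12], [45, -12]]
A^2B = [[-135, 36], [-135, 36], [135, -36]]
Controllability matrix C = [B  AB  A^2B] = [[-3, 1, -45, 12, -135, 36], [1, 0, -45, 12, -135, 36], [-1, 0, 45, -12, 135, -36]]
The rows r1, r2, r3 of C are linearly dependent: r2 + r3 = 0 (check each entry), so rank(C) ≤ 2.
The 2×2 minor from rows 1, 2, columns 1, 2 is (-3)·0 - 1·1 = 0 - 1 = -1 ≠ 0, so rank(C) = 2.
rank(C) = 2 < n = 3, so the pair (A, B) is not completely controllable.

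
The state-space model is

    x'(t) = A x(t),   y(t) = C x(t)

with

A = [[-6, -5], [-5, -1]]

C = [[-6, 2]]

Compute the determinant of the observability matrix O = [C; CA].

-220

CA = [[26, 28]]
Observability matrix O = [C; CA] = [[-6, 2], [26, 28]]
det(O) = (-6)·28 - 2·26 = -168 - 52 = -220
Since det(O) ≠ 0, rank(O) = 2 and the system is completely observable.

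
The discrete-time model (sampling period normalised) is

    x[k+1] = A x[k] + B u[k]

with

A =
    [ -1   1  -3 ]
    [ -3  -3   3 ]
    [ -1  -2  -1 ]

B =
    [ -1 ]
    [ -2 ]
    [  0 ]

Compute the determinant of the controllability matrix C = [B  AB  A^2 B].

AB = [[-1], [9], [5]]
A^2B = [[-5], [-9], [-22]]
Controllability matrix C = [B  AB  A^2B] = [[-1, -1, -5], [-2, 9, -9], [0, 5, -22]]
Expanding along the first row, det(C) = (-1)·(9·(-22) - (-9)·5) - (-1)·((-2)·(-22) - (-9)·0) + (-5)·((-2)·5 - 9·0) = (-1)·(-153) - (-1)·44 + (-5)·(-10) = 247
Since det(C) ≠ 0, rank(C) = 3 and the system is completely controllable.

247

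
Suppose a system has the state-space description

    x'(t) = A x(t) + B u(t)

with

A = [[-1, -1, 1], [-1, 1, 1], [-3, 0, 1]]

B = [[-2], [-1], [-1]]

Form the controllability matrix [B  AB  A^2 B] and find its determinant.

AB = [[2], [0], [5]]
A^2B = [[3], [3], [-1]]
Controllability matrix C = [B  AB  A^2B] = [[-2, 2, 3], [-1, 0, 3], [-1, 5, -1]]
Expanding along the first row, det(C) = (-2)·(0·(-1) - 3·5) - 2·((-1)·(-1) - 3·(-1)) + 3·((-1)·5 - 0·(-1)) = (-2)·(-15) - 2·4 + 3·(-5) = 7
Since det(C) ≠ 0, rank(C) = 3 and the system is completely controllable.

7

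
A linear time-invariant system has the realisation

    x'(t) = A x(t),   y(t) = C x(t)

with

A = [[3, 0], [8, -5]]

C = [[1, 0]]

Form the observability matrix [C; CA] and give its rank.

1

CA = [[3, 0]]
Observability matrix O = [C; CA] = [[1, 0], [3, 0]]
Every row of O is a scalar multiple of row 1 = [1, 0] (multipliers 1, 3), so the rows span a one-dimensional space.
O ≠ 0, hence rank(O) = 1.
rank(O) = 1 < n = 2, so the pair (A, C) is not completely observable.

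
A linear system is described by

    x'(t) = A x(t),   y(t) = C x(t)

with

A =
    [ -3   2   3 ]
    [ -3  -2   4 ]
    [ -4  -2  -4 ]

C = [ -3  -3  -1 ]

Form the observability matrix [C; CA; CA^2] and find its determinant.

CA = [[22, 2, -17]]
CA^2 = [[-4, 74, 142]]
Observability matrix O = [C; CA; CA^2] = [[-3, -3, -1], [22, 2, -17], [-4, 74, 142]]
Expanding along the first row, det(O) = (-3)·(2·142 - (-17)·74) - (-3)·(22·142 - (-17)·(-4)) + (-1)·(22·74 - 2·(-4)) = (-3)·1542 - (-3)·3056 + (-1)·1636 = 2906
Since det(O) ≠ 0, rank(O) = 3 and the system is completely observable.

2906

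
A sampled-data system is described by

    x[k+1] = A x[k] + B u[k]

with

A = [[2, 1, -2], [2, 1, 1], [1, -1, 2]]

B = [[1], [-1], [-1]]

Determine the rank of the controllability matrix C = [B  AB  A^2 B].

3

AB = [[3], [0], [0]]
A^2B = [[6], [6], [3]]
Controllability matrix C = [B  AB  A^2B] = [[1, 3, 6], [-1, 0, 6], [-1, 0, 3]]
det(C) = 1·(0·3 - 6·0) - 3·((-1)·3 - 6·(-1)) + 6·((-1)·0 - 0·(-1)) = 1·0 - 3·3 + 6·0 = -9 ≠ 0, so rank(C) = 3.
rank(C) = 3 = n, so the pair (A, B) is completely controllable.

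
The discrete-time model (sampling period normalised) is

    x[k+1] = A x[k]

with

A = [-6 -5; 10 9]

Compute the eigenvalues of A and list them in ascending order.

det(zI - A) = z^2 - (tr A)z + det A, with tr A = (-6) + 9 = 3 and det A = (-6)·9 - (-5)·10 = -54 - (-50) = -4.
So p(z) = det(zI - A) = z^2 - 3z - 4.
Factor z^2 - 3z - 4: two numbers with sum 3 and product -4 are 4 and -1, so z^2 - 3z - 4 = (z - 4)(z + 1).
Hence p(z) = (z - 4) (z + 1), with roots -1, 4.

-1, 4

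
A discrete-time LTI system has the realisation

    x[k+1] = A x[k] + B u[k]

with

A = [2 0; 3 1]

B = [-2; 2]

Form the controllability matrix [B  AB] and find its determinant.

16

AB = [[-4], [-4]]
Controllability matrix C = [B  AB] = [[-2, -4], [2, -4]]
det(C) = (-2)·(-4) - (-4)·2 = 8 - (-8) = 16
Since det(C) ≠ 0, rank(C) = 2 and the system is completely controllable.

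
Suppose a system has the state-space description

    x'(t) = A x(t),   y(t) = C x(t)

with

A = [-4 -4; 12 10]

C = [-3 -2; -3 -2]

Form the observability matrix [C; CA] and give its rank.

1

CA = [[-12, -8], [-12, -8]]
Observability matrix O = [C; CA] = [[-3, -2], [-3, -2], [-12, -8], [-12, -8]]
Every row of O is a scalar multiple of row 1 = [-3, -2] (multipliers 1, 1, 4, 4), so the rows span a one-dimensional space.
O ≠ 0, hence rank(O) = 1.
rank(O) = 1 < n = 2, so the pair (A, C) is not completely observable.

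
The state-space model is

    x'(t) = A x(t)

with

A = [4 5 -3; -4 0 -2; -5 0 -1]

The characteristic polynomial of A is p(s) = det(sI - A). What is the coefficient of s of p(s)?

Expand det(sI - A) for the 3×3 matrix.
p(s) = s^3 - 3s^2 + s - 30.
(Check: constant term = det(-A) = (-1)^3 det A = -30; coefficient of s^2 = -tr A = -3.)
The coefficient of s is 1.

1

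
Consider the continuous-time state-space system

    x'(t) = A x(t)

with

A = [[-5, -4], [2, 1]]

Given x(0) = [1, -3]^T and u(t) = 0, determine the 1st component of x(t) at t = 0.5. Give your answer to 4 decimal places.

2.1401

det(sI - A) = s^2 - (tr A)s + det A, with tr A = (-5) + 1 = -4 and det A = (-5)·1 - (-4)·2 = -5 - (-8) = 3.
So p(s) = det(sI - A) = s^2 + 4s + 3.
Factor s^2 + 4s + 3: two numbers with sum -4 and product 3 are -1 and -3, so s^2 + 4s + 3 = (s + 1)(s + 3).
Hence p(s) = (s + 1) (s + 3), with roots -3, -1.
The eigenvalues -3, -1 are distinct and real, so A is diagonalisable and x(t) = e^{At} x(0) = V diag(e^{λ_i t}) V^{-1} x(0), where the columns of V are the eigenvectors.
λ = -3: A - (-3)I = [[-2, -4], [2, 4]]. Row 1 gives (-2)·v1 + (-4)·v2 = 0, so take v_1 = [-2, 1]^T.
λ = -1: A - (-1)I = [[-4, -4], [2, 2]]. Row 1 gives (-4)·v1 + (-4)·v2 = 0, so take v_2 = [1, -1]^T.
V = [v_1 v_2] = [[-2, 1], [1, -1]] has det V = 1, so V^{-1} = adj(V)/det V = [[-1, -1], [-1, -2]].
Modal coordinates z(0) = V^{-1} x(0): (-1)·1 + (-1)·(-3) = 2; (-1)·1 + (-2)·(-3) = 5; so z(0) = [2, 5]^T.
x_1(t) = Σ_i (v_i)_1 · z_i(0) · e^{λ_i t} (row 1 of V times the modal terms).
x_1(0.5) = (-2)·2·e^{-3·0.5} + 1·5·e^{-1·0.5} = (-4)·0.223130 + 5·0.606531 = 2.1401.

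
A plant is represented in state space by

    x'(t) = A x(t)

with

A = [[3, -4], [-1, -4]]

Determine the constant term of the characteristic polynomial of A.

-16

For a 2×2 matrix, det(sI - A) = s^2 - (tr A)s + det A.
tr A = -1, det A = -16.
So p(s) = s^2 + s - 16.
The constant term is -16.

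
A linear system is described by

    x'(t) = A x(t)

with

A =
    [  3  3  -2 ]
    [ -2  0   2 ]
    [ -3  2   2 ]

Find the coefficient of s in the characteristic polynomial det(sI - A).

Expand det(sI - A) for the 3×3 matrix.
p(s) = s^3 - 5s^2 + 2s + 10.
(Check: constant term = det(-A) = (-1)^3 det A = 10; coefficient of s^2 = -tr A = -5.)
The coefficient of s is 2.

2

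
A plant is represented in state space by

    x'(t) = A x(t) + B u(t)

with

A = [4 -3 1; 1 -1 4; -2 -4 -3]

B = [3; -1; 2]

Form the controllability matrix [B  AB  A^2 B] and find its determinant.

-5024

AB = [[17], [12], [-8]]
A^2B = [[24], [-27], [-58]]
Controllability matrix C = [B  AB  A^2B] = [[3, 17, 24], [-1, 12, -27], [2, -8, -58]]
Expanding along the first row, det(C) = 3·(12·(-58) - (-27)·(-8)) - 17·((-1)·(-58) - (-27)·2) + 24·((-1)·(-8) - 12·2) = 3·(-912) - 17·112 + 24·(-16) = -5024
Since det(C) ≠ 0, rank(C) = 3 and the system is completely controllable.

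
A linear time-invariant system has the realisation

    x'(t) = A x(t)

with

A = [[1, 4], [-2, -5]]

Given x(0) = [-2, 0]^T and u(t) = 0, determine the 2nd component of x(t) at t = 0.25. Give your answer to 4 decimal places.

0.6129

det(sI - A) = s^2 - (tr A)s + det A, with tr A = 1 + (-5) = -4 and det A = 1·(-5) - 4·(-2) = -5 - (-8) = 3.
So p(s) = det(sI - A) = s^2 + 4s + 3.
Factor s^2 + 4s + 3: two numbers with sum -4 and product 3 are -1 and -3, so s^2 + 4s + 3 = (s + 1)(s + 3).
Hence p(s) = (s + 1) (s + 3), with roots -3, -1.
The eigenvalues -3, -1 are distinct and real, so A is diagonalisable and x(t) = e^{At} x(0) = V diag(e^{λ_i t}) V^{-1} x(0), where the columns of V are the eigenvectors.
λ = -3: A - (-3)I = [[4, 4], [-2, -2]]. Row 1 gives 4·v1 + 4·v2 = 0, so take v_1 = [1, -1]^T.
λ = -1: A - (-1)I = [[2, 4], [-2, -4]]. Row 1 gives 2·v1 + 4·v2 = 0, so take v_2 = [2, -1]^T.
V = [v_1 v_2] = [[1, 2], [-1, -1]] has det V = 1, so V^{-1} = adj(V)/det V = [[-1, -2], [1, 1]].
Modal coordinates z(0) = V^{-1} x(0): (-1)·(-2) + (-2)·0 = 2; 1·(-2) + 1·0 = -2; so z(0) = [2, -2]^T.
x_2(t) = Σ_i (v_i)_2 · z_i(0) · e^{λ_i t} (row 2 of V times the modal terms).
x_2(0.25) = (-1)·2·e^{-3·0.25} + (-1)·(-2)·e^{-1·0.25} = (-2)·0.472367 + 2·0.778801 = 0.6129.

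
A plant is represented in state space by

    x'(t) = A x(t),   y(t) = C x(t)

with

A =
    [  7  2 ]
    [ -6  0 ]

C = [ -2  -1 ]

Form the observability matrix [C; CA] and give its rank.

1

CA = [[-8, -4]]
Observability matrix O = [C; CA] = [[-2, -1], [-8, -4]]
Every row of O is a scalar multiple of row 1 = [-2, -1] (multipliers 1, 4), so the rows span a one-dimensional space.
O ≠ 0, hence rank(O) = 1.
rank(O) = 1 < n = 2, so the pair (A, C) is not completely observable.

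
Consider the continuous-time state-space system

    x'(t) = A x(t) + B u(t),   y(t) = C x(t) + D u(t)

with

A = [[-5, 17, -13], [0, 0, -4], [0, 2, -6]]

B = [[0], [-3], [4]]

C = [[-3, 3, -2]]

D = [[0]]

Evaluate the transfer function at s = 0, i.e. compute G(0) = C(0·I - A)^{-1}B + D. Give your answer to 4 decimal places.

26.2500

G(0) = C(-A)^{-1}B + D = -C A^{-1} B + D.
det A = -40, so A^{-1} = (1/-40)·adj(A) = [[-1/5, -19/10, 17/10], [0, -3/4, 1/2], [0, -1/4, 0]]
A^{-1} B = [25/2, 17/4, 3/4]^T
C A^{-1} B = -105/4
G(0) = D - C A^{-1} B = 0 - (-105/4) = 105/4 ≈ 26.2500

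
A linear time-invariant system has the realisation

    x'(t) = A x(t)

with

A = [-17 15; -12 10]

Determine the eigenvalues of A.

det(sI - A) = s^2 - (tr A)s + det A, with tr A = (-17) + 10 = -7 and det A = (-17)·10 - 15·(-12) = -170 - (-180) = 10.
So p(s) = det(sI - A) = s^2 + 7s + 10.
Factor s^2 + 7s + 10: two numbers with sum -7 and product 10 are -2 and -5, so s^2 + 7s + 10 = (s + 2)(s + 5).
Hence p(s) = (s + 2) (s + 5), with roots -5, -2.
All eigenvalues have negative real part, so the system is asymptotically stable.

-5, -2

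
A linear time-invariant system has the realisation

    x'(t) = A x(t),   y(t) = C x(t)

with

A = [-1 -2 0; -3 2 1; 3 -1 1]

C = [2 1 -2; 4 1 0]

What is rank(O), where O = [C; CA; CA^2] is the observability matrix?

CA = [[-11, 0, -1], [-7, -6, 1]]
CA^2 = [[8, 23, -1], [28, 1, -5]]
Observability matrix O = [C; CA; CA^2] = [[2, 1, -2], [4, 1, 0], [-11, 0, -1], [-7, -6, 1], [8, 23, -1], [28, 1, -5]]
Take the 3×3 submatrix of O formed by rows 1, 2, 3: [[2, 1, -2], [4, 1, 0], [-11, 0, -1]]. Its determinant is 2·(1·(-1) - 0·0) - 1·(4·(-1) - 0·(-11)) + (-2)·(4·0 - 1·(-11)) = 2·(-1) - 1·(-4) + (-2)·11 = -20 ≠ 0.
So rank(O) ≥ 3; since O has 3 columns, rank(O) = 3.
rank(O) = 3 = n, so the pair (A, C) is completely observable.

3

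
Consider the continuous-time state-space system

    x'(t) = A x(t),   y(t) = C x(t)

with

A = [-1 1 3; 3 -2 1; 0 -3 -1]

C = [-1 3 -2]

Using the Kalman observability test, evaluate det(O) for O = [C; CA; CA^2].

CA = [[10, -1, 2]]
CA^2 = [[-13, 6, 27]]
Observability matrix O = [C; CA; CA^2] = [[-1, 3, -2], [10, -1, 2], [-13, 6, 27]]
Expanding along the first row, det(O) = (-1)·((-1)·27 - 2·6) - 3·(10·27 - 2·(-13)) + (-2)·(10·6 - (-1)·(-13)) = (-1)·(-39) - 3·296 + (-2)·47 = -943
Since det(O) ≠ 0, rank(O) = 3 and the system is completely observable.

-943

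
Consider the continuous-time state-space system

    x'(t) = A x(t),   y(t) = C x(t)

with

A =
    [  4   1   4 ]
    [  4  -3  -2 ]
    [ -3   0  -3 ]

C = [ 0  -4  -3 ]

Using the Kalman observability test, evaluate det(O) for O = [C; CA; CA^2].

CA = [[-7, 12, 17]]
CA^2 = [[-31, -43, -103]]
Observability matrix O = [C; CA; CA^2] = [[0, -4, -3], [-7, 12, 17], [-31, -43, -103]]
Expanding along the first row, det(O) = 0·(12·(-103) - 17·(-43)) - (-4)·((-7)·(-103) - 17·(-31)) + (-3)·((-7)·(-43) - 12·(-31)) = 0·(-505) - (-4)·1248 + (-3)·673 = 2973
Since det(O) ≠ 0, rank(O) = 3 and the system is completely observable.

2973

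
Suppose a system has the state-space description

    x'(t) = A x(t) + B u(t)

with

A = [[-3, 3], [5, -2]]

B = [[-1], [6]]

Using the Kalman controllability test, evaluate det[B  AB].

-109

AB = [[21], [-17]]
Controllability matrix C = [B  AB] = [[-1, 21], [6, -17]]
det(C) = (-1)·(-17) - 21·6 = 17 - 126 = -109
Since det(C) ≠ 0, rank(C) = 2 and the system is completely controllable.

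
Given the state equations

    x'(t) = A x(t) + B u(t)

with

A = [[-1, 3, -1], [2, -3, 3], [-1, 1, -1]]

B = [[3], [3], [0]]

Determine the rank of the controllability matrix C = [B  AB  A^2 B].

3

AB = [[6], [-3], [0]]
A^2B = [[-15], [21], [-9]]
Controllability matrix C = [B  AB  A^2B] = [[3, 6, -15], [3, -3, 21], [0, 0, -9]]
det(C) = 3·((-3)·(-9) - 21·0) - 6·(3·(-9) - 21·0) + (-15)·(3·0 - (-3)·0) = 3·27 - 6·(-27) + (-15)·0 = 243 ≠ 0, so rank(C) = 3.
rank(C) = 3 = n, so the pair (A, B) is completely controllable.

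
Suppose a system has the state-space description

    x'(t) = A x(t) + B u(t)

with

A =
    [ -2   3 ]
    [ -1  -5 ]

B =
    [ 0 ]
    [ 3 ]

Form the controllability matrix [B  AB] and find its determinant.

-27

AB = [[9], [-15]]
Controllability matrix C = [B  AB] = [[0, 9], [3, -15]]
det(C) = 0·(-15) - 9·3 = 0 - 27 = -27
Since det(C) ≠ 0, rank(C) = 2 and the system is completely controllable.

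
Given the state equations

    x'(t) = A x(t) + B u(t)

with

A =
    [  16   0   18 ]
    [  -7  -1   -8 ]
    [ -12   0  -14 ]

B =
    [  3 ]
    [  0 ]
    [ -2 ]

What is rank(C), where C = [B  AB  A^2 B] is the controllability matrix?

2

AB = [[12], [-5], [-8]]
A^2B = [[48], [-15], [-32]]
Controllability matrix C = [B  AB  A^2B] = [[3, 12, 48], [0, -5, -15], [-2, -8, -32]]
The rows r1, r2, r3 of C are linearly dependent: 2·r1 + 3·r3 = 0 (check each entry), so rank(C) ≤ 2.
The 2×2 minor from rows 1, 2, columns 1, 2 is 3·(-5) - 12·0 = -15 - 0 = -15 ≠ 0, so rank(C) = 2.
rank(C) = 2 < n = 3, so the pair (A, B) is not completely controllable.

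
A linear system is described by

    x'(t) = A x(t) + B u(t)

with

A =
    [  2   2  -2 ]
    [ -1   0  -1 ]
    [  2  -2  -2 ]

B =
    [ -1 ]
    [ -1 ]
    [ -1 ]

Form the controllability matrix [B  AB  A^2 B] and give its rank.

AB = [[-2], [2], [2]]
A^2B = [[-4], [0], [-12]]
Controllability matrix C = [B  AB  A^2B] = [[-1, -2, -4], [-1, 2, 0], [-1, 2, -12]]
det(C) = (-1)·(2·(-12) - 0·2) - (-2)·((-1)·(-12) - 0·(-1)) + (-4)·((-1)·2 - 2·(-1)) = (-1)·(-24) - (-2)·12 + (-4)·0 = 48 ≠ 0, so rank(C) = 3.
rank(C) = 3 = n, so the pair (A, B) is completely controllable.

3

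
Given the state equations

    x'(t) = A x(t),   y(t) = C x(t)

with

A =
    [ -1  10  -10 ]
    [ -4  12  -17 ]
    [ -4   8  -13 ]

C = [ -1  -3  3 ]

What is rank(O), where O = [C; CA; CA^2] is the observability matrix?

CA = [[1, -22, 22]]
CA^2 = [[-1, -78, 78]]
Observability matrix O = [C; CA; CA^2] = [[-1, -3, 3], [1, -22, 22], [-1, -78, 78]]
The columns c1, c2, c3 of O are linearly dependent: c2 + c3 = 0 (check each entry), so rank(O) ≤ 2.
The 2×2 minor from rows 1, 2, columns 1, 2 is (-1)·(-22) - (-3)·1 = 22 - (-3) = 25 ≠ 0, so rank(O) = 2.
rank(O) = 2 < n = 3, so the pair (A, C) is not completely observable.

2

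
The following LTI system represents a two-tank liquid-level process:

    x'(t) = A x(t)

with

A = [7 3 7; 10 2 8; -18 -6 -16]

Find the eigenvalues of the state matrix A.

-4, -2, -1

det(sI - A) = s^3 - (tr A)s^2 + (M11 + M22 + M33)s - det A, where Mii is the 2×2 principal minor of A obtained by deleting row i and column i.
tr A = 7 + 2 + (-16) = -7; M11 = 2·(-16) - 8·(-6) = -32 - (-48) = 16; M22 = 7·(-16) - 7·(-18) = -112 - (-126) = 14; M33 = 7·2 - 3·10 = 14 - 30 = -16; sum of minors = 14.
det A = 7·(2·(-16) - 8·(-6)) - 3·(10·(-16) - 8·(-18)) + 7·(10·(-6) - 2·(-18)) = 7·16 - 3·(-16) + 7·(-24) = -8.
So p(s) = det(sI - A) = s^3 + 7s^2 + 14s + 8.
Rational-root test: any integer root divides 8. Testing small divisors, s = -1 works: p(-1) = -1 + 7 + (-14) + 8 = 0, so (s + 1) is a factor.
Dividing, p(s) = (s + 1)(s^2 + 6s + 8).
Factor s^2 + 6s + 8: two numbers with sum -6 and product 8 are -2 and -4, so s^2 + 6s + 8 = (s + 2)(s + 4).
Hence p(s) = (s + 1) (s + 2) (s + 4), with roots -4, -2, -1.
All eigenvalues have negative real part, so the system is asymptotically stable.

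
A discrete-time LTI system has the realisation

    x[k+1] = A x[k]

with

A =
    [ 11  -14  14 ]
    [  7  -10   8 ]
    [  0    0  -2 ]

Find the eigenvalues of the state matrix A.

-3, -2, 4

det(zI - A) = z^3 - (tr A)z^2 + (M11 + M22 + M33)z - det A, where Mii is the 2×2 principal minor of A obtained by deleting row i and column i.
tr A = 11 + (-10) + (-2) = -1; M11 = (-10)·(-2) - 8·0 = 20 - 0 = 20; M22 = 11·(-2) - 14·0 = -22 - 0 = -22; M33 = 11·(-10) - (-14)·7 = -110 - (-98) = -12; sum of minors = -14.
det A = 11·((-10)·(-2) - 8·0) - (-14)·(7·(-2) - 8·0) + 14·(7·0 - (-10)·0) = 11·20 - (-14)·(-14) + 14·0 = 24.
So p(z) = det(zI - A) = z^3 + z^2 - 14z - 24.
Rational-root test: any integer root divides -24. Testing small divisors, z = -2 works: p(-2) = -8 + 4 + 28 + (-24) = 0, so (z + 2) is a factor.
Dividing, p(z) = (z + 2)(z^2 - z - 12).
Factor z^2 - z - 12: two numbers with sum 1 and product -12 are 4 and -3, so z^2 - z - 12 = (z - 4)(z + 3).
Hence p(z) = (z - 4) (z + 2) (z + 3), with roots -3, -2, 4.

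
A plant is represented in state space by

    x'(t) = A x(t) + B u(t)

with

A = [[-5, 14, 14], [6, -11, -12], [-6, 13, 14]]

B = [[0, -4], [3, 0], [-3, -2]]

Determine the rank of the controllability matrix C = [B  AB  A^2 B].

2

AB = [[0, -8], [3, 0], [-3, -4]]
A^2B = [[0, -16], [3, 0], [-3, -8]]
Controllability matrix C = [B  AB  A^2B] = [[0, -4, 0, -8, 0, -16], [3, 0, 3, 0, 3, 0], [-3, -2, -3, -4, -3, -8]]
The rows r1, r2, r3 of C are linearly dependent: -r1 + 2·r2 + 2·r3 = 0 (check each entry), so rank(C) ≤ 2.
The 2×2 minor from rows 1, 2, columns 1, 2 is 0·0 - (-4)·3 = 0 - (-12) = 12 ≠ 0, so rank(C) = 2.
rank(C) = 2 < n = 3, so the pair (A, B) is not completely controllable.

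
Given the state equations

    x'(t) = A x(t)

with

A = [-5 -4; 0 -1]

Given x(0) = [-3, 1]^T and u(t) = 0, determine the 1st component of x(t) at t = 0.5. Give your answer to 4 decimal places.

-0.7707

det(sI - A) = s^2 - (tr A)s + det A, with tr A = (-5) + (-1) = -6 and det A = (-5)·(-1) - (-4)·0 = 5 - 0 = 5.
So p(s) = det(sI - A) = s^2 + 6s + 5.
Factor s^2 + 6s + 5: two numbers with sum -6 and product 5 are -1 and -5, so s^2 + 6s + 5 = (s + 1)(s + 5).
Hence p(s) = (s + 1) (s + 5), with roots -5, -1.
The eigenvalues -5, -1 are distinct and real, so A is diagonalisable and x(t) = e^{At} x(0) = V diag(e^{λ_i t}) V^{-1} x(0), where the columns of V are the eigenvectors.
λ = -5: A - (-5)I = [[0, -4], [0, 4]]. Row 1 gives 0·v1 + (-4)·v2 = 0, so take v_1 = [1, 0]^T.
λ = -1: A - (-1)I = [[-4, -4], [0, 0]]. Row 1 gives (-4)·v1 + (-4)·v2 = 0, so take v_2 = [-1, 1]^T.
V = [v_1 v_2] = [[1, -1], [0, 1]] has det V = 1, so V^{-1} = adj(V)/det V = [[1, 1], [0, 1]].
Modal coordinates z(0) = V^{-1} x(0): 1·(-3) + 1·1 = -2; 0·(-3) + 1·1 = 1; so z(0) = [-2, 1]^T.
x_1(t) = Σ_i (v_i)_1 · z_i(0) · e^{λ_i t} (row 1 of V times the modal terms).
x_1(0.5) = 1·(-2)·e^{-5·0.5} + (-1)·1·e^{-1·0.5} = (-2)·0.082085 + (-1)·0.606531 = -0.7707.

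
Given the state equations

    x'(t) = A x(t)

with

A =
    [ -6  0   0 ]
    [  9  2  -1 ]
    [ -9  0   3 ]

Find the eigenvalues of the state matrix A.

det(sI - A) = s^3 - (tr A)s^2 + (M11 + M22 + M33)s - det A, where Mii is the 2×2 principal minor of A obtained by deleting row i and column i.
tr A = (-6) + 2 + 3 = -1; M11 = 2·3 - (-1)·0 = 6 - 0 = 6; M22 = (-6)·3 - 0·(-9) = -18 - 0 = -18; M33 = (-6)·2 - 0·9 = -12 - 0 = -12; sum of minors = -24.
det A = (-6)·(2·3 - (-1)·0) - 0·(9·3 - (-1)·(-9)) + 0·(9·0 - 2·(-9)) = (-6)·6 - 0·18 + 0·18 = -36.
So p(s) = det(sI - A) = s^3 + s^2 - 24s + 36.
Rational-root test: any integer root divides 36. Testing small divisors, s = 2 works: p(2) = 8 + 4 + (-48) + 36 = 0, so (s - 2) is a factor.
Dividing, p(s) = (s - 2)(s^2 + 3s - 18).
Factor s^2 + 3s - 18: two numbers with sum -3 and product -18 are 3 and -6, so s^2 + 3s - 18 = (s - 3)(s + 6).
Hence p(s) = (s - 3) (s - 2) (s + 6), with roots -6, 2, 3.
At least one eigenvalue has non-negative real part, so the system is not asymptotically stable.

-6, 2, 3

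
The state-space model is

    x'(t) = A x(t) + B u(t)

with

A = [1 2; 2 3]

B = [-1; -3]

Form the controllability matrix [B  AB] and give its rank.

2

AB = [[-7], [-11]]
Controllability matrix C = [B  AB] = [[-1, -7], [-3, -11]]
det(C) = (-1)·(-11) - (-7)·(-3) = 11 - 21 = -10 ≠ 0, so rank(C) = 2.
rank(C) = 2 = n, so the pair (A, B) is completely controllable.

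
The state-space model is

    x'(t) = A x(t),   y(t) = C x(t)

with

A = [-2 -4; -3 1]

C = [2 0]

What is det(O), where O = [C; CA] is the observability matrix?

-16

CA = [[-4, -8]]
Observability matrix O = [C; CA] = [[2, 0], [-4, -8]]
det(O) = 2·(-8) - 0·(-4) = -16 - 0 = -16
Since det(O) ≠ 0, rank(O) = 2 and the system is completely observable.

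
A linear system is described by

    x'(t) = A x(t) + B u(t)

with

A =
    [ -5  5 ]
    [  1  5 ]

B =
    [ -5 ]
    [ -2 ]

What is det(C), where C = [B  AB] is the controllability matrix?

AB = [[15], [-15]]
Controllability matrix C = [B  AB] = [[-5, 15], [-2, -15]]
det(C) = (-5)·(-15) - 15·(-2) = 75 - (-30) = 105
Since det(C) ≠ 0, rank(C) = 2 and the system is completely controllable.

105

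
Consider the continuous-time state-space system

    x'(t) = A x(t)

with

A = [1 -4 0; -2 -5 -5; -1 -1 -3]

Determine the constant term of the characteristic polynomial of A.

-14

Expand det(sI - A) for the 3×3 matrix.
p(s) = s^3 + 7s^2 - 6s - 14.
(Check: constant term = det(-A) = (-1)^3 det A = -14; coefficient of s^2 = -tr A = 7.)
The constant term is -14.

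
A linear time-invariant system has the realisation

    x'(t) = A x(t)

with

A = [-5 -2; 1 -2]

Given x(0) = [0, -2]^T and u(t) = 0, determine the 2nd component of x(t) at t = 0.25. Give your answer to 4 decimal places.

-1.1537

det(sI - A) = s^2 - (tr A)s + det A, with tr A = (-5) + (-2) = -7 and det A = (-5)·(-2) - (-2)·1 = 10 - (-2) = 12.
So p(s) = det(sI - A) = s^2 + 7s + 12.
Factor s^2 + 7s + 12: two numbers with sum -7 and product 12 are -3 and -4, so s^2 + 7s + 12 = (s + 3)(s + 4).
Hence p(s) = (s + 3) (s + 4), with roots -4, -3.
The eigenvalues -4, -3 are distinct and real, so A is diagonalisable and x(t) = e^{At} x(0) = V diag(e^{λ_i t}) V^{-1} x(0), where the columns of V are the eigenvectors.
λ = -4: A - (-4)I = [[-1, -2], [1, 2]]. Row 1 gives (-1)·v1 + (-2)·v2 = 0, so take v_1 = [2, -1]^T.
λ = -3: A - (-3)I = [[-2, -2], [1, 1]]. Row 1 gives (-2)·v1 + (-2)·v2 = 0, so take v_2 = [-1, 1]^T.
V = [v_1 v_2] = [[2, -1], [-1, 1]] has det V = 1, so V^{-1} = adj(V)/det V = [[1, 1], [1, 2]].
Modal coordinates z(0) = V^{-1} x(0): 1·0 + 1·(-2) = -2; 1·0 + 2·(-2) = -4; so z(0) = [-2, -4]^T.
x_2(t) = Σ_i (v_i)_2 · z_i(0) · e^{λ_i t} (row 2 of V times the modal terms).
x_2(0.25) = (-1)·(-2)·e^{-4·0.25} + 1·(-4)·e^{-3·0.25} = 2·0.367879 + (-4)·0.472367 = -1.1537.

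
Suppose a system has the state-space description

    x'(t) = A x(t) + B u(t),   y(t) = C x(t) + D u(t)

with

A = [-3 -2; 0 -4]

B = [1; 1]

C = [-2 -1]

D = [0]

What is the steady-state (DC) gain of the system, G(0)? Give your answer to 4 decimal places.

G(0) = C(-A)^{-1}B + D = -C A^{-1} B + D.
det A = 12, so A^{-1} = (1/12)·adj(A) = [[-1/3, 1/6], [0, -1/4]]
A^{-1} B = [-1/6, -1/4]^T
C A^{-1} B = 7/12
G(0) = D - C A^{-1} B = 0 - (7/12) = -7/12 ≈ -0.5833

-0.5833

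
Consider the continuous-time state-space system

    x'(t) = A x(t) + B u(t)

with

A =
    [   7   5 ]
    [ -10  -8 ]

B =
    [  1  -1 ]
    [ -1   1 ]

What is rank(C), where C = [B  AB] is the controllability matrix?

1

AB = [[2, -2], [-2, 2]]
Controllability matrix C = [B  AB] = [[1, -1, 2, -2], [-1, 1, -2, 2]]
Every column of C is a scalar multiple of column 1 = [1, -1] (multipliers 1, -1, 2, -2), so the columns span a one-dimensional space.
C ≠ 0, hence rank(C) = 1.
rank(C) = 1 < n = 2, so the pair (A, B) is not completely controllable.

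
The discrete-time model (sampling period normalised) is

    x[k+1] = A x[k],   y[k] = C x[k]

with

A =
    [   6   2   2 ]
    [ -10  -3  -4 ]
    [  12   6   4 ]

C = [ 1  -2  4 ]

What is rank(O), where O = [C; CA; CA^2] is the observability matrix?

CA = [[74, 32, 26]]
CA^2 = [[436, 208, 124]]
Observability matrix O = [C; CA; CA^2] = [[1, -2, 4], [74, 32, 26], [436, 208, 124]]
The columns c1, c2, c3 of O are linearly dependent: -2·c1 + 3·c2 + 2·c3 = 0 (check each entry), so rank(O) ≤ 2.
The 2×2 minor from rows 1, 2, columns 1, 2 is 1·32 - (-2)·74 = 32 - (-148) = 180 ≠ 0, so rank(O) = 2.
rank(O) = 2 < n = 3, so the pair (A, C) is not completely observable.

2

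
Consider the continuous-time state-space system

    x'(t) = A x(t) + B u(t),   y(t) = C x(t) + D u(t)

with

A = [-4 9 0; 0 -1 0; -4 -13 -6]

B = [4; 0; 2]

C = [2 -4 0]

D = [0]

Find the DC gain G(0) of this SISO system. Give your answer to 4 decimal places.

G(0) = C(-A)^{-1}B + D = -C A^{-1} B + D.
det A = -24, so A^{-1} = (1/-24)·adj(A) = [[-1/4, -9/4, 0], [0, -1, 0], [1/6, 11/3, -1/6]]
A^{-1} B = [-1, 0, 1/3]^T
C A^{-1} B = -2
G(0) = D - C A^{-1} B = 0 - (-2) = 2

2.0000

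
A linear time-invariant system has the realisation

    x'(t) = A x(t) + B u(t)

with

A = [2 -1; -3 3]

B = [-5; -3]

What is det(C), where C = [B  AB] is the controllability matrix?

-51

AB = [[-7], [6]]
Controllability matrix C = [B  AB] = [[-5, -7], [-3, 6]]
det(C) = (-5)·6 - (-7)·(-3) = -30 - 21 = -51
Since det(C) ≠ 0, rank(C) = 2 and the system is completely controllable.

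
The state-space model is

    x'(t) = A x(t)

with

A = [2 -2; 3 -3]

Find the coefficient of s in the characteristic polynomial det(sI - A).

For a 2×2 matrix, det(sI - A) = s^2 - (tr A)s + det A.
tr A = -1, det A = 0.
So p(s) = s^2 + s.
The coefficient of s is 1.

1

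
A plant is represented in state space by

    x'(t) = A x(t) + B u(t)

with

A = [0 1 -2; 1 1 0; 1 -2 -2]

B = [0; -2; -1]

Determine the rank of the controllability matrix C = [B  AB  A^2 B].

AB = [[0], [-2], [6]]
A^2B = [[-14], [-2], [-8]]
Controllability matrix C = [B  AB  A^2B] = [[0, 0, -14], [-2, -2, -2], [-1, 6, -8]]
det(C) = 0·((-2)·(-8) - (-2)·6) - 0·((-2)·(-8) - (-2)·(-1)) + (-14)·((-2)·6 - (-2)·(-1)) = 0·28 - 0·14 + (-14)·(-14) = 196 ≠ 0, so rank(C) = 3.
rank(C) = 3 = n, so the pair (A, B) is completely controllable.

3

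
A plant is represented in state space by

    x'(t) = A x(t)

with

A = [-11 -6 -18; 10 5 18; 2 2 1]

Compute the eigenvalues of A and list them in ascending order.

det(sI - A) = s^3 - (tr A)s^2 + (M11 + M22 + M33)s - det A, where Mii is the 2×2 principal minor of A obtained by deleting row i and column i.
tr A = (-11) + 5 + 1 = -5; M11 = 5·1 - 18·2 = 5 - 36 = -31; M22 = (-11)·1 - (-18)·2 = -11 - (-36) = 25; M33 = (-11)·5 - (-6)·10 = -55 - (-60) = 5; sum of minors = -1.
det A = (-11)·(5·1 - 18·2) - (-6)·(10·1 - 18·2) + (-18)·(10·2 - 5·2) = (-11)·(-31) - (-6)·(-26) + (-18)·10 = 5.
So p(s) = det(sI - A) = s^3 + 5s^2 - s - 5.
Rational-root test: any integer root divides -5. Testing small divisors, s = -1 works: p(-1) = -1 + 5 + 1 + (-5) = 0, so (s + 1) is a factor.
Dividing, p(s) = (s + 1)(s^2 + 4s - 5).
Factor s^2 + 4s - 5: two numbers with sum -4 and product -5 are 1 and -5, so s^2 + 4s - 5 = (s - 1)(s + 5).
Hence p(s) = (s - 1) (s + 1) (s + 5), with roots -5, -1, 1.
At least one eigenvalue has non-negative real part, so the system is not asymptotically stable.

-5, -1, 1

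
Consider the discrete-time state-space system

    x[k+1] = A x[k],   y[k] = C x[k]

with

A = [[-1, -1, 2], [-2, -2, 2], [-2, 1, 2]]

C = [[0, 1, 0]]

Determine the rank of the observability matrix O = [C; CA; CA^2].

CA = [[-2, -2, 2]]
CA^2 = [[2, 8, -4]]
Observability matrix O = [C; CA; CA^2] = [[0, 1, 0], [-2, -2, 2], [2, 8, -4]]
det(O) = 0·((-2)·(-4) - 2·8) - 1·((-2)·(-4) - 2·2) + 0·((-2)·8 - (-2)·2) = 0·(-8) - 1·4 + 0·(-12) = -4 ≠ 0, so rank(O) = 3.
rank(O) = 3 = n, so the pair (A, C) is completely observable.

3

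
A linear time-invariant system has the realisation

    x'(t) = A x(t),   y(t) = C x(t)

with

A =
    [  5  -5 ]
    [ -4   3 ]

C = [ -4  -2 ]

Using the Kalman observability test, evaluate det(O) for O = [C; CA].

CA = [[-12, 14]]
Observability matrix O = [C; CA] = [[-4, -2], [-12, 14]]
det(O) = (-4)·14 - (-2)·(-12) = -56 - 24 = -80
Since det(O) ≠ 0, rank(O) = 2 and the system is completely observable.

-80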